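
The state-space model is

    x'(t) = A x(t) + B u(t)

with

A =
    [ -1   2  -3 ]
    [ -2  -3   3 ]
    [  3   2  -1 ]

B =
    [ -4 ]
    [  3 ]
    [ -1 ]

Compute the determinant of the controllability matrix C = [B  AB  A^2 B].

AB = [[13], [-4], [-5]]
A^2B = [[-6], [-29], [36]]
Controllability matrix C = [B  AB  A^2B] = [[-4, 13, -6], [3, -4, -29], [-1, -5, 36]]
Expanding along the first row, det(C) = (-4)·((-4)·36 - (-29)·(-5)) - 13·(3·36 - (-29)·(-1)) + (-6)·(3·(-5) - (-4)·(-1)) = (-4)·(-289) - 13·79 + (-6)·(-19) = 243
Since det(C) ≠ 0, rank(C) = 3 and the system is completely controllable.

243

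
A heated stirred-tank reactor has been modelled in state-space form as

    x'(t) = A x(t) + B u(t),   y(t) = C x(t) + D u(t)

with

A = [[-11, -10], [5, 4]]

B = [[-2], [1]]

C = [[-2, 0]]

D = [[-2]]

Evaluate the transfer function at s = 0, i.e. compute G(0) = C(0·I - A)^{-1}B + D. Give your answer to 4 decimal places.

G(0) = C(-A)^{-1}B + D = -C A^{-1} B + D.
det A = 6, so A^{-1} = (1/6)·adj(A) = [[2/3, 5/3], [-5/6, -11/6]]
A^{-1} B = [1/3, -1/6]^T
C A^{-1} B = -2/3
G(0) = D - C A^{-1} B = -2 - (-2/3) = -4/3 ≈ -1.3333

-1.3333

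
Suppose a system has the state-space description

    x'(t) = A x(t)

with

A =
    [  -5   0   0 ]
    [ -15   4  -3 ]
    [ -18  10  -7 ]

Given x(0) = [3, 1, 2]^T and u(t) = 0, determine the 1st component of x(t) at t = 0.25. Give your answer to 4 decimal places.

det(sI - A) = s^3 - (tr A)s^2 + (M11 + M22 + M33)s - det A, where Mii is the 2×2 principal minor of A obtained by deleting row i and column i.
tr A = (-5) + 4 + (-7) = -8; M11 = 4·(-7) - (-3)·10 = -28 - (-30) = 2; M22 = (-5)·(-7) - 0·(-18) = 35 - 0 = 35; M33 = (-5)·4 - 0·(-15) = -20 - 0 = -20; sum of minors = 17.
det A = (-5)·(4·(-7) - (-3)·10) - 0·((-15)·(-7) - (-3)·(-18)) + 0·((-15)·10 - 4·(-18)) = (-5)·2 - 0·51 + 0·(-78) = -10.
So p(s) = det(sI - A) = s^3 + 8s^2 + 17s + 10.
Rational-root test: any integer root divides 10. Testing small divisors, s = -1 works: p(-1) = -1 + 8 + (-17) + 10 = 0, so (s + 1) is a factor.
Dividing, p(s) = (s + 1)(s^2 + 7s + 10).
Factor s^2 + 7s + 10: two numbers with sum -7 and product 10 are -2 and -5, so s^2 + 7s + 10 = (s + 2)(s + 5).
Hence p(s) = (s + 1) (s + 2) (s + 5), with roots -5, -2, -1.
The eigenvalues -5, -2, -1 are distinct and real, so A is diagonalisable and x(t) = e^{At} x(0) = V diag(e^{λ_i t}) V^{-1} x(0), where the columns of V are the eigenvectors.
λ = -5: A - (-5)I = [[0, 0, 0], [-15, 9, -3], [-18, 10, -2]]. v must be orthogonal to every row; (row 2) × (row 3) = [12, 24, 12], so take v_1 = [1, 2, 1]^T.
λ = -2: A - (-2)I = [[-3, 0, 0], [-15, 6, -3], [-18, 10, -5]]. v must be orthogonal to every row; (row 1) × (row 2) = [0, -9, -18], so take v_2 = [0, 1, 2]^T.
λ = -1: A - (-1)I = [[-4, 0, 0], [-15, 5, -3], [-18, 10, -6]]. v must be orthogonal to every row; (row 1) × (row 2) = [0, -12, -20], so take v_3 = [0, -3, -5]^T.
V = [v_1 v_2 v_3] = [[1, 0, 0], [2, 1, -3], [1, 2, -5]] has det V = 1, so V^{-1} = adj(V)/det V = [[1, 0, 0], [7, -5, 3], [3, -2, 1]].
Modal coordinates z(0) = V^{-1} x(0): 1·3 + 0·1 + 0·2 = 3; 7·3 + (-5)·1 + 3·2 = 22; 3·3 + (-2)·1 + 1·2 = 9; so z(0) = [3, 22, 9]^T.
x_1(t) = Σ_i (v_i)_1 · z_i(0) · e^{λ_i t} (row 1 of V times the modal terms).
x_1(0.25) = 1·3·e^{-5·0.25} + 0·22·e^{-2·0.25} + 0·9·e^{-1·0.25} = 3·0.286505 + 0·0.606531 + 0·0.778801 = 0.8595.

0.8595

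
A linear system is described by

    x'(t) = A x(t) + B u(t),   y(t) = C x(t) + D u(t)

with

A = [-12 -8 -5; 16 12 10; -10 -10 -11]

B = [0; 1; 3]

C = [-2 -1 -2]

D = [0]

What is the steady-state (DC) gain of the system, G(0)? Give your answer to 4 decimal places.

7.0833

G(0) = C(-A)^{-1}B + D = -C A^{-1} B + D.
det A = -24, so A^{-1} = (1/-24)·adj(A) = [[4/3, 19/12, 5/6], [-19/6, -41/12, -5/3], [5/3, 5/3, 2/3]]
A^{-1} B = [49/12, -101/12, 11/3]^T
C A^{-1} B = -85/12
G(0) = D - C A^{-1} B = 0 - (-85/12) = 85/12 ≈ 7.0833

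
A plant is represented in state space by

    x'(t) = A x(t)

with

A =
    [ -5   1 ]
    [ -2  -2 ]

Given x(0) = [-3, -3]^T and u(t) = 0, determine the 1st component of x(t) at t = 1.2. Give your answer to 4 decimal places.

-0.0247

det(sI - A) = s^2 - (tr A)s + det A, with tr A = (-5) + (-2) = -7 and det A = (-5)·(-2) - 1·(-2) = 10 - (-2) = 12.
So p(s) = det(sI - A) = s^2 + 7s + 12.
Factor s^2 + 7s + 12: two numbers with sum -7 and product 12 are -3 and -4, so s^2 + 7s + 12 = (s + 3)(s + 4).
Hence p(s) = (s + 3) (s + 4), with roots -4, -3.
The eigenvalues -4, -3 are distinct and real, so A is diagonalisable and x(t) = e^{At} x(0) = V diag(e^{λ_i t}) V^{-1} x(0), where the columns of V are the eigenvectors.
λ = -4: A - (-4)I = [[-1, 1], [-2, 2]]. Row 1 gives (-1)·v1 + 1·v2 = 0, so take v_1 = [-1, -1]^T.
λ = -3: A - (-3)I = [[-2, 1], [-2, 1]]. Row 1 gives (-2)·v1 + 1·v2 = 0, so take v_2 = [1, 2]^T.
V = [v_1 v_2] = [[-1, 1], [-1, 2]] has det V = -1, so V^{-1} = adj(V)/det V = [[-2, 1], [-1, 1]].
Modal coordinates z(0) = V^{-1} x(0): (-2)·(-3) + 1·(-3) = 3; (-1)·(-3) + 1·(-3) = 0; so z(0) = [3, 0]^T.
x_1(t) = Σ_i (v_i)_1 · z_i(0) · e^{λ_i t} (row 1 of V times the modal terms).
x_1(1.2) = (-1)·3·e^{-4·1.2} + 1·0·e^{-3·1.2} = (-3)·0.008230 + 0·0.027324 = -0.0247.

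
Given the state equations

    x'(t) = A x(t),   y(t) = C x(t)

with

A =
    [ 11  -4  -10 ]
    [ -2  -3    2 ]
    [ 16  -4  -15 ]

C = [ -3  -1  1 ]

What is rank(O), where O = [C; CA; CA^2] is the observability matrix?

2

CA = [[-15, 11, 13]]
CA^2 = [[21, -25, -23]]
Observability matrix O = [C; CA; CA^2] = [[-3, -1, 1], [-15, 11, 13], [21, -25, -23]]
The columns c1, c2, c3 of O are linearly dependent: c1 - c2 + 2·c3 = 0 (check each entry), so rank(O) ≤ 2.
The 2×2 minor from rows 1, 2, columns 1, 2 is (-3)·11 - (-1)·(-15) = -33 - 15 = -48 ≠ 0, so rank(O) = 2.
rank(O) = 2 < n = 3, so the pair (A, C) is not completely observable.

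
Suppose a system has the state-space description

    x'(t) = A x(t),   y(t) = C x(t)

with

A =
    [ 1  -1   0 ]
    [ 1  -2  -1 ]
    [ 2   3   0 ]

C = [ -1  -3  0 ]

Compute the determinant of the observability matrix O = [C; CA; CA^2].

CA = [[-4, 7, 3]]
CA^2 = [[9, -1, -7]]
Observability matrix O = [C; CA; CA^2] = [[-1, -3, 0], [-4, 7, 3], [9, -1, -7]]
Expanding along the first row, det(O) = (-1)·(7·(-7) - 3·(-1)) - (-3)·((-4)·(-7) - 3·9) + 0·((-4)·(-1) - 7·9) = (-1)·(-46) - (-3)·1 + 0·(-59) = 49
Since det(O) ≠ 0, rank(O) = 3 and the system is completely observable.

49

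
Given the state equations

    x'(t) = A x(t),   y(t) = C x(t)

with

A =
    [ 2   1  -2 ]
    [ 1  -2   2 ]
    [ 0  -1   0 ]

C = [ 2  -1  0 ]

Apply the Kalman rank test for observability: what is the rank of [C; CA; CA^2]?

CA = [[3, 4, -6]]
CA^2 = [[10, 1, 2]]
Observability matrix O = [C; CA; CA^2] = [[2, -1, 0], [3, 4, -6], [10, 1, 2]]
det(O) = 2·(4·2 - (-6)·1) - (-1)·(3·2 - (-6)·10) + 0·(3·1 - 4·10) = 2·14 - (-1)·66 + 0·(-37) = 94 ≠ 0, so rank(O) = 3.
rank(O) = 3 = n, so the pair (A, C) is completely observable.

3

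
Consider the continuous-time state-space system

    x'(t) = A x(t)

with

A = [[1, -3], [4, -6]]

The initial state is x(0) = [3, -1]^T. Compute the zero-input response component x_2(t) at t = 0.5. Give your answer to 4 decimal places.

1.9481

det(sI - A) = s^2 - (tr A)s + det A, with tr A = 1 + (-6) = -5 and det A = 1·(-6) - (-3)·4 = -6 - (-12) = 6.
So p(s) = det(sI - A) = s^2 + 5s + 6.
Factor s^2 + 5s + 6: two numbers with sum -5 and product 6 are -2 and -3, so s^2 + 5s + 6 = (s + 2)(s + 3).
Hence p(s) = (s + 2) (s + 3), with roots -3, -2.
The eigenvalues -3, -2 are distinct and real, so A is diagonalisable and x(t) = e^{At} x(0) = V diag(e^{λ_i t}) V^{-1} x(0), where the columns of V are the eigenvectors.
λ = -3: A - (-3)I = [[4, -3], [4, -3]]. Row 1 gives 4·v1 + (-3)·v2 = 0, so take v_1 = [3, 4]^T.
λ = -2: A - (-2)I = [[3, -3], [4, -4]]. Row 1 gives 3·v1 + (-3)·v2 = 0, so take v_2 = [-1, -1]^T.
V = [v_1 v_2] = [[3, -1], [4, -1]] has det V = 1, so V^{-1} = adj(V)/det V = [[-1, 1], [-4, 3]].
Modal coordinates z(0) = V^{-1} x(0): (-1)·3 + 1·(-1) = -4; (-4)·3 + 3·(-1) = -15; so z(0) = [-4, -15]^T.
x_2(t) = Σ_i (v_i)_2 · z_i(0) · e^{λ_i t} (row 2 of V times the modal terms).
x_2(0.5) = 4·(-4)·e^{-3·0.5} + (-1)·(-15)·e^{-2·0.5} = (-16)·0.223130 + 15·0.367879 = 1.9481.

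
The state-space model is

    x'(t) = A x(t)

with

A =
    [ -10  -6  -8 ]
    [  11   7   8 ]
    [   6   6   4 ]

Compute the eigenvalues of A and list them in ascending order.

det(sI - A) = s^3 - (tr A)s^2 + (M11 + M22 + M33)s - det A, where Mii is the 2×2 principal minor of A obtained by deleting row i and column i.
tr A = (-10) + 7 + 4 = 1; M11 = 7·4 - 8·6 = 28 - 48 = -20; M22 = (-10)·4 - (-8)·6 = -40 - (-48) = 8; M33 = (-10)·7 - (-6)·11 = -70 - (-66) = -4; sum of minors = -16.
det A = (-10)·(7·4 - 8·6) - (-6)·(11·4 - 8·6) + (-8)·(11·6 - 7·6) = (-10)·(-20) - (-6)·(-4) + (-8)·24 = -16.
So p(s) = det(sI - A) = s^3 - s^2 - 16s + 16.
Rational-root test: any integer root divides 16. Testing small divisors, s = 1 works: p(1) = 1 + (-1) + (-16) + 16 = 0, so (s - 1) is a factor.
Dividing, p(s) = (s - 1)(s^2 - 16).
Factor s^2 - 16: two numbers with sum 0 and product -16 are 4 and -4, so s^2 - 16 = (s - 4)(s + 4).
Hence p(s) = (s - 4) (s - 1) (s + 4), with roots -4, 1, 4.
At least one eigenvalue has non-negative real part, so the system is not asymptotically stable.

-4, 1, 4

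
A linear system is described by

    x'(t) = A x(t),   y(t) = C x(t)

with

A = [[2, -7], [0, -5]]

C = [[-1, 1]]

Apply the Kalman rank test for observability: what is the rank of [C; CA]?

CA = [[-2, 2]]
Observability matrix O = [C; CA] = [[-1, 1], [-2, 2]]
Every row of O is a scalar multiple of row 1 = [-1, 1] (multipliers 1, 2), so the rows span a one-dimensional space.
O ≠ 0, hence rank(O) = 1.
rank(O) = 1 < n = 2, so the pair (A, C) is not completely observable.

1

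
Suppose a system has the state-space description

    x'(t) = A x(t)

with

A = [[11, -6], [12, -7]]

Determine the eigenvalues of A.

det(sI - A) = s^2 - (tr A)s + det A, with tr A = 11 + (-7) = 4 and det A = 11·(-7) - (-6)·12 = -77 - (-72) = -5.
So p(s) = det(sI - A) = s^2 - 4s - 5.
Factor s^2 - 4s - 5: two numbers with sum 4 and product -5 are 5 and -1, so s^2 - 4s - 5 = (s - 5)(s + 1).
Hence p(s) = (s - 5) (s + 1), with roots -1, 5.
At least one eigenvalue has non-negative real part, so the system is not asymptotically stable.

-1, 5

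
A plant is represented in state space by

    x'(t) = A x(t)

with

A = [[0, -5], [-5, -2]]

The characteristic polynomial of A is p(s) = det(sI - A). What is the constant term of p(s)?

For a 2×2 matrix, det(sI - A) = s^2 - (tr A)s + det A.
tr A = -2, det A = -25.
So p(s) = s^2 + 2s - 25.
The constant term is -25.

-25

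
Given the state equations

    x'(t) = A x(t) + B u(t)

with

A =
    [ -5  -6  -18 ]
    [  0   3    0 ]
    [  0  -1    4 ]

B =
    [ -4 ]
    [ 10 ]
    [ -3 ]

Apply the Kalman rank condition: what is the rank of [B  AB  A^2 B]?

AB = [[14], [30], [-22]]
A^2B = [[146], [90], [-118]]
Controllability matrix C = [B  AB  A^2B] = [[-4, 14, 146], [10, 30, 90], [-3, -22, -118]]
The rows r1, r2, r3 of C are linearly dependent: r1 + r2 + 2·r3 = 0 (check each entry), so rank(C) ≤ 2.
The 2×2 minor from rows 1, 2, columns 1, 2 is (-4)·30 - 14·10 = -120 - 140 = -260 ≠ 0, so rank(C) = 2.
rank(C) = 2 < n = 3, so the pair (A, B) is not completely controllable.

2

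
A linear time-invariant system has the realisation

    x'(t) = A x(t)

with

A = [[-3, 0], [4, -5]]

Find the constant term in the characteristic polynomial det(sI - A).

15

For a 2×2 matrix, det(sI - A) = s^2 - (tr A)s + det A.
tr A = -8, det A = 15.
So p(s) = s^2 + 8s + 15.
The constant term is 15.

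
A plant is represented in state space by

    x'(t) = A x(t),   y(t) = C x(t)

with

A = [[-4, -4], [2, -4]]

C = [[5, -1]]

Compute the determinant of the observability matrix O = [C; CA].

CA = [[-22, -16]]
Observability matrix O = [C; CA] = [[5, -1], [-22, -16]]
det(O) = 5·(-16) - (-1)·(-22) = -80 - 22 = -102
Since det(O) ≠ 0, rank(O) = 2 and the system is completely observable.

-102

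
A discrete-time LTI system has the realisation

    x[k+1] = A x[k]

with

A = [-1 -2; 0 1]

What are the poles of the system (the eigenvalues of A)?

-1, 1

det(zI - A) = z^2 - (tr A)z + det A, with tr A = (-1) + 1 = 0 and det A = (-1)·1 - (-2)·0 = -1 - 0 = -1.
So p(z) = det(zI - A) = z^2 - 1.
Factor z^2 - 1: two numbers with sum 0 and product -1 are 1 and -1, so z^2 - 1 = (z - 1)(z + 1).
Hence p(z) = (z - 1) (z + 1), with roots -1, 1.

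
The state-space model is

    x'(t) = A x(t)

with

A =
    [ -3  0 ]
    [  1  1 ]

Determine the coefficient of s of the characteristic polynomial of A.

For a 2×2 matrix, det(sI - A) = s^2 - (tr A)s + det A.
tr A = -2, det A = -3.
So p(s) = s^2 + 2s - 3.
The coefficient of s is 2.

2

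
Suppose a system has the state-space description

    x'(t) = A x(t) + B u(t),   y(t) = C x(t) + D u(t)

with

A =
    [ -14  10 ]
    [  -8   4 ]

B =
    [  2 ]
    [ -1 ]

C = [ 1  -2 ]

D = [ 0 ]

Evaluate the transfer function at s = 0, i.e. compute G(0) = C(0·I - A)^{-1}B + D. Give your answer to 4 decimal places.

G(0) = C(-A)^{-1}B + D = -C A^{-1} B + D.
det A = 24, so A^{-1} = (1/24)·adj(A) = [[1/6, -5/12], [1/3, -7/12]]
A^{-1} B = [3/4, 5/4]^T
C A^{-1} B = -7/4
G(0) = D - C A^{-1} B = 0 - (-7/4) = 7/4 ≈ 1.7500

1.7500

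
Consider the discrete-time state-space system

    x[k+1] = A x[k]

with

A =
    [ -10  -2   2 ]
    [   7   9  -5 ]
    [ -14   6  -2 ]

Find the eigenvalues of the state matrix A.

-4, -3, 4

det(zI - A) = z^3 - (tr A)z^2 + (M11 + M22 + M33)z - det A, where Mii is the 2×2 principal minor of A obtained by deleting row i and column i.
tr A = (-10) + 9 + (-2) = -3; M11 = 9·(-2) - (-5)·6 = -18 - (-30) = 12; M22 = (-10)·(-2) - 2·(-14) = 20 - (-28) = 48; M33 = (-10)·9 - (-2)·7 = -90 - (-14) = -76; sum of minors = -16.
det A = (-10)·(9·(-2) - (-5)·6) - (-2)·(7·(-2) - (-5)·(-14)) + 2·(7·6 - 9·(-14)) = (-10)·12 - (-2)·(-84) + 2·168 = 48.
So p(z) = det(zI - A) = z^3 + 3z^2 - 16z - 48.
Rational-root test: any integer root divides -48. Testing small divisors, z = -3 works: p(-3) = -27 + 27 + 48 + (-48) = 0, so (z + 3) is a factor.
Dividing, p(z) = (z + 3)(z^2 - 16).
Factor z^2 - 16: two numbers with sum 0 and product -16 are 4 and -4, so z^2 - 16 = (z - 4)(z + 4).
Hence p(z) = (z - 4) (z + 3) (z + 4), with roots -4, -3, 4.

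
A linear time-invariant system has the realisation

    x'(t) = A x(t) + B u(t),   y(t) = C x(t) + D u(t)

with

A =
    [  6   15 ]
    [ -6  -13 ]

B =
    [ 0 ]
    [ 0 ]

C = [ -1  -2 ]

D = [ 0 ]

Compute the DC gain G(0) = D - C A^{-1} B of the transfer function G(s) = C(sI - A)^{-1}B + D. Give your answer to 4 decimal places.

0.0000

G(0) = C(-A)^{-1}B + D = -C A^{-1} B + D.
det A = 12, so A^{-1} = (1/12)·adj(A) = [[-13/12, -5/4], [1/2, 1/2]]
A^{-1} B = [0, 0]^T
C A^{-1} B = 0
G(0) = D - C A^{-1} B = 0 - (0) = 0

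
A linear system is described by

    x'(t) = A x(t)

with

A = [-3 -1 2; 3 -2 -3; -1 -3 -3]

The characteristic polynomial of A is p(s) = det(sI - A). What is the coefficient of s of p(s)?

Expand det(sI - A) for the 3×3 matrix.
p(s) = s^3 + 8s^2 + 17s + 25.
(Check: constant term = det(-A) = (-1)^3 det A = 25; coefficient of s^2 = -tr A = 8.)
The coefficient of s is 17.

17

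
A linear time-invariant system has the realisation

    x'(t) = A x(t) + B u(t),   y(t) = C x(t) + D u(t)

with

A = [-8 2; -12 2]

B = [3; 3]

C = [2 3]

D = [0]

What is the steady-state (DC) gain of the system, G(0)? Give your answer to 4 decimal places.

-4.5000

G(0) = C(-A)^{-1}B + D = -C A^{-1} B + D.
det A = 8, so A^{-1} = (1/8)·adj(A) = [[1/4, -1/4], [3/2, -1]]
A^{-1} B = [0, 3/2]^T
C A^{-1} B = 9/2
G(0) = D - C A^{-1} B = 0 - (9/2) = -9/2 ≈ -4.5000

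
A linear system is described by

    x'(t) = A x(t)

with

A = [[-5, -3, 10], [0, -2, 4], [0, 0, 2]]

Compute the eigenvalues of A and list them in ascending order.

det(sI - A) = s^3 - (tr A)s^2 + (M11 + M22 + M33)s - det A, where Mii is the 2×2 principal minor of A obtained by deleting row i and column i.
tr A = (-5) + (-2) + 2 = -5; M11 = (-2)·2 - 4·0 = -4 - 0 = -4; M22 = (-5)·2 - 10·0 = -10 - 0 = -10; M33 = (-5)·(-2) - (-3)·0 = 10 - 0 = 10; sum of minors = -4.
det A = (-5)·((-2)·2 - 4·0) - (-3)·(0·2 - 4·0) + 10·(0·0 - (-2)·0) = (-5)·(-4) - (-3)·0 + 10·0 = 20.
So p(s) = det(sI - A) = s^3 + 5s^2 - 4s - 20.
Rational-root test: any integer root divides -20. Testing small divisors, s = -2 works: p(-2) = -8 + 20 + 8 + (-20) = 0, so (s + 2) is a factor.
Dividing, p(s) = (s + 2)(s^2 + 3s - 10).
Factor s^2 + 3s - 10: two numbers with sum -3 and product -10 are 2 and -5, so s^2 + 3s - 10 = (s - 2)(s + 5).
Hence p(s) = (s - 2) (s + 2) (s + 5), with roots -5, -2, 2.
At least one eigenvalue has non-negative real part, so the system is not asymptotically stable.

-5, -2, 2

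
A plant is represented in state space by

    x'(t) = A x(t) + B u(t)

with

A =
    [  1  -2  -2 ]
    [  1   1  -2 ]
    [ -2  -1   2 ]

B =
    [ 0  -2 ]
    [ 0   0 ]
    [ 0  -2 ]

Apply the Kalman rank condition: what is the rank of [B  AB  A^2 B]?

2

AB = [[0, 2], [0, 2], [0, 0]]
A^2B = [[0, -2], [0, 4], [0, -6]]
Controllability matrix C = [B  AB  A^2B] = [[0, -2, 0, 2, 0, -2], [0, 0, 0, 2, 0, 4], [0, -2, 0, 0, 0, -6]]
The rows r1, r2, r3 of C are linearly dependent: -r1 + r2 + r3 = 0 (check each entry), so rank(C) ≤ 2.
The 2×2 minor from rows 1, 2, columns 2, 4 is (-2)·2 - 2·0 = -4 - 0 = -4 ≠ 0, so rank(C) = 2.
rank(C) = 2 < n = 3, so the pair (A, B) is not completely controllable.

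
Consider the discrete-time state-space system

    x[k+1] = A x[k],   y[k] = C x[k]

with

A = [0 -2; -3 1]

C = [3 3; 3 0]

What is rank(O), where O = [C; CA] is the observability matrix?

CA = [[-9, -3], [0, -6]]
Observability matrix O = [C; CA] = [[3, 3], [3, 0], [-9, -3], [0, -6]]
Take the 2×2 submatrix of O formed by rows 1, 2: [[3, 3], [3, 0]]. Its determinant is 3·0 - 3·3 = 0 - 9 = -9 ≠ 0.
So rank(O) ≥ 2; since O has 2 columns, rank(O) = 2.
rank(O) = 2 = n, so the pair (A, C) is completely observable.

2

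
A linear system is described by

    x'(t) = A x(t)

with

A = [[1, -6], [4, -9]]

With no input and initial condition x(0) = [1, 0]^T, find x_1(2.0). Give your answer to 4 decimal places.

det(sI - A) = s^2 - (tr A)s + det A, with tr A = 1 + (-9) = -8 and det A = 1·(-9) - (-6)·4 = -9 - (-24) = 15.
So p(s) = det(sI - A) = s^2 + 8s + 15.
Factor s^2 + 8s + 15: two numbers with sum -8 and product 15 are -3 and -5, so s^2 + 8s + 15 = (s + 3)(s + 5).
Hence p(s) = (s + 3) (s + 5), with roots -5, -3.
The eigenvalues -5, -3 are distinct and real, so A is diagonalisable and x(t) = e^{At} x(0) = V diag(e^{λ_i t}) V^{-1} x(0), where the columns of V are the eigenvectors.
λ = -5: A - (-5)I = [[6, -6], [4, -4]]. Row 1 gives 6·v1 + (-6)·v2 = 0, so take v_1 = [-1, -1]^T.
λ = -3: A - (-3)I = [[4, -6], [4, -6]]. Row 1 gives 4·v1 + (-6)·v2 = 0, so take v_2 = [3, 2]^T.
V = [v_1 v_2] = [[-1, 3], [-1, 2]] has det V = 1, so V^{-1} = adj(V)/det V = [[2, -3], [1, -1]].
Modal coordinates z(0) = V^{-1} x(0): 2·1 + (-3)·0 = 2; 1·1 + (-1)·0 = 1; so z(0) = [2, 1]^T.
x_1(t) = Σ_i (v_i)_1 · z_i(0) · e^{λ_i t} (row 1 of V times the modal terms).
x_1(2.0) = (-1)·2·e^{-5·2.0} + 3·1·e^{-3·2.0} = (-2)·0.000045 + 3·0.002479 = 0.0073.

0.0073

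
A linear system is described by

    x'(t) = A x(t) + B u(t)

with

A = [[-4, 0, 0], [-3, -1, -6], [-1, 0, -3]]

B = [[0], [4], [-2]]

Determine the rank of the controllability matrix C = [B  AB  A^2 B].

AB = [[0], [8], [6]]
A^2B = [[0], [-44], [-18]]
Controllability matrix C = [B  AB  A^2B] = [[0, 0, 0], [4, 8, -44], [-2, 6, -18]]
Row 1 of C is identically zero, so rank(C) ≤ 2.
The 2×2 minor from rows 2, 3, columns 1, 2 is 4·6 - 8·(-2) = 24 - (-16) = 40 ≠ 0, so rank(C) = 2.
rank(C) = 2 < n = 3, so the pair (A, B) is not completely controllable.

2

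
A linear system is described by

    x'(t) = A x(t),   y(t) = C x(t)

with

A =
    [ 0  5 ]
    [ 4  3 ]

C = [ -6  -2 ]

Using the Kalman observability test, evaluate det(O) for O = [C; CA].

CA = [[-8, -36]]
Observability matrix O = [C; CA] = [[-6, -2], [-8, -36]]
det(O) = (-6)·(-36) - (-2)·(-8) = 216 - 16 = 200
Since det(O) ≠ 0, rank(O) = 2 and the system is completely observable.

200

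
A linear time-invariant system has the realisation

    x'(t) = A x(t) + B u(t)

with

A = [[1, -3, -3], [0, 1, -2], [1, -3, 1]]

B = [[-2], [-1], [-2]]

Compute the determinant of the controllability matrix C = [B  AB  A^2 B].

-76

AB = [[7], [3], [-1]]
A^2B = [[1], [5], [-3]]
Controllability matrix C = [B  AB  A^2B] = [[-2, 7, 1], [-1, 3, 5], [-2, -1, -3]]
Expanding along the first row, det(C) = (-2)·(3·(-3) - 5·(-1)) - 7·((-1)·(-3) - 5·(-2)) + 1·((-1)·(-1) - 3·(-2)) = (-2)·(-4) - 7·13 + 1·7 = -76
Since det(C) ≠ 0, rank(C) = 3 and the system is completely controllable.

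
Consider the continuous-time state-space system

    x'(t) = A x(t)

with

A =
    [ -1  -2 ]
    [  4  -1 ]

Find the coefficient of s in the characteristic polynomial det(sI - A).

For a 2×2 matrix, det(sI - A) = s^2 - (tr A)s + det A.
tr A = -2, det A = 9.
So p(s) = s^2 + 2s + 9.
The coefficient of s is 2.

2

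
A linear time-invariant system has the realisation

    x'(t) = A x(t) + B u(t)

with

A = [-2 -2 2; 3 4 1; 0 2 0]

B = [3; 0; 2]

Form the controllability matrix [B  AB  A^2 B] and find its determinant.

AB = [[-2], [11], [0]]
A^2B = [[-18], [38], [22]]
Controllability matrix C = [B  AB  A^2B] = [[3, -2, -18], [0, 11, 38], [2, 0, 22]]
Expanding along the first row, det(C) = 3·(11·22 - 38·0) - (-2)·(0·22 - 38·2) + (-18)·(0·0 - 11·2) = 3·242 - (-2)·(-76) + (-18)·(-22) = 970
Since det(C) ≠ 0, rank(C) = 3 and the system is completely controllable.

970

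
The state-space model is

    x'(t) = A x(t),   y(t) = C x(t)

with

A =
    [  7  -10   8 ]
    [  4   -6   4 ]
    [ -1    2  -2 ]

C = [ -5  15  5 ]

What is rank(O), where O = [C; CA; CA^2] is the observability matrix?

2

CA = [[20, -30, 10]]
CA^2 = [[10, 0, 20]]
Observability matrix O = [C; CA; CA^2] = [[-5, 15, 5], [20, -30, 10], [10, 0, 20]]
The columns c1, c2, c3 of O are linearly dependent: -2·c1 - c2 + c3 = 0 (check each entry), so rank(O) ≤ 2.
The 2×2 minor from rows 1, 2, columns 1, 2 is (-5)·(-30) - 15·20 = 150 - 300 = -150 ≠ 0, so rank(O) = 2.
rank(O) = 2 < n = 3, so the pair (A, C) is not completely observable.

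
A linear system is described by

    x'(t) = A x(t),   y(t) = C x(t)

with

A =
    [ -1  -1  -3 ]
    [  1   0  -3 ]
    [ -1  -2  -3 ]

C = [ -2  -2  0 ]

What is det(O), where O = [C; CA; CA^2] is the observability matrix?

-168

CA = [[0, 2, 12]]
CA^2 = [[-10, -24, -42]]
Observability matrix O = [C; CA; CA^2] = [[-2, -2, 0], [0, 2, 12], [-10, -24, -42]]
Expanding along the first row, det(O) = (-2)·(2·(-42) - 12·(-24)) - (-2)·(0·(-42) - 12·(-10)) + 0·(0·(-24) - 2·(-10)) = (-2)·204 - (-2)·120 + 0·20 = -168
Since det(O) ≠ 0, rank(O) = 3 and the system is completely observable.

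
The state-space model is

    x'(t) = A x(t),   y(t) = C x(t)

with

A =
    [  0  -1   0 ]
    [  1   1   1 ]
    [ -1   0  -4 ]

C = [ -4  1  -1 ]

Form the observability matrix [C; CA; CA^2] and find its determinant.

384

CA = [[2, 5, 5]]
CA^2 = [[0, 3, -15]]
Observability matrix O = [C; CA; CA^2] = [[-4, 1, -1], [2, 5, 5], [0, 3, -15]]
Expanding along the first row, det(O) = (-4)·(5·(-15) - 5·3) - 1·(2·(-15) - 5·0) + (-1)·(2·3 - 5·0) = (-4)·(-90) - 1·(-30) + (-1)·6 = 384
Since det(O) ≠ 0, rank(O) = 3 and the system is completely observable.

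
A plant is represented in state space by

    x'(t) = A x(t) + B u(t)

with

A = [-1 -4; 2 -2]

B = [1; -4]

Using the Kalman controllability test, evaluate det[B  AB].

70

AB = [[15], [10]]
Controllability matrix C = [B  AB] = [[1, 15], [-4, 10]]
det(C) = 1·10 - 15·(-4) = 10 - (-60) = 70
Since det(C) ≠ 0, rank(C) = 2 and the system is completely controllable.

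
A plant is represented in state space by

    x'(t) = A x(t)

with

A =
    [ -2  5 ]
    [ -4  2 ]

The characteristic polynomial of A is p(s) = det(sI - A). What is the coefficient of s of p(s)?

0

For a 2×2 matrix, det(sI - A) = s^2 - (tr A)s + det A.
tr A = 0, det A = 16.
So p(s) = s^2 + 16.
The coefficient of s is 0.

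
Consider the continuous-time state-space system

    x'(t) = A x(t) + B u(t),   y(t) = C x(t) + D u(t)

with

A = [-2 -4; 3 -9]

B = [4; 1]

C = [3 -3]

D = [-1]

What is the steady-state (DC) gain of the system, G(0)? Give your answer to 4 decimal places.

0.8000

G(0) = C(-A)^{-1}B + D = -C A^{-1} B + D.
det A = 30, so A^{-1} = (1/30)·adj(A) = [[-3/10, 2/15], [-1/10, -1/15]]
A^{-1} B = [-16/15, -7/15]^T
C A^{-1} B = -9/5
G(0) = D - C A^{-1} B = -1 - (-9/5) = 4/5 ≈ 0.8000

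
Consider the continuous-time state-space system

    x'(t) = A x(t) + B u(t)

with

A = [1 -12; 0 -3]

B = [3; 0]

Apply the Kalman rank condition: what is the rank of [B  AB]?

1

AB = [[3], [0]]
Controllability matrix C = [B  AB] = [[3, 3], [0, 0]]
Every column of C is a scalar multiple of column 1 = [3, 0] (multipliers 1, 1), so the columns span a one-dimensional space.
C ≠ 0, hence rank(C) = 1.
rank(C) = 1 < n = 2, so the pair (A, B) is not completely controllable.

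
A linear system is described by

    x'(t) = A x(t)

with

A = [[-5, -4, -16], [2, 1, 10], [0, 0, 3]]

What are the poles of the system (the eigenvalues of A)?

det(sI - A) = s^3 - (tr A)s^2 + (M11 + M22 + M33)s - det A, where Mii is the 2×2 principal minor of A obtained by deleting row i and column i.
tr A = (-5) + 1 + 3 = -1; M11 = 1·3 - 10·0 = 3 - 0 = 3; M22 = (-5)·3 - (-16)·0 = -15 - 0 = -15; M33 = (-5)·1 - (-4)·2 = -5 - (-8) = 3; sum of minors = -9.
det A = (-5)·(1·3 - 10·0) - (-4)·(2·3 - 10·0) + (-16)·(2·0 - 1·0) = (-5)·3 - (-4)·6 + (-16)·0 = 9.
So p(s) = det(sI - A) = s^3 + s^2 - 9s - 9.
Rational-root test: any integer root divides -9. Testing small divisors, s = -1 works: p(-1) = -1 + 1 + 9 + (-9) = 0, so (s + 1) is a factor.
Dividing, p(s) = (s + 1)(s^2 - 9).
Factor s^2 - 9: two numbers with sum 0 and product -9 are 3 and -3, so s^2 - 9 = (s - 3)(s + 3).
Hence p(s) = (s - 3) (s + 1) (s + 3), with roots -3, -1, 3.
At least one eigenvalue has non-negative real part, so the system is not asymptotically stable.

-3, -1, 3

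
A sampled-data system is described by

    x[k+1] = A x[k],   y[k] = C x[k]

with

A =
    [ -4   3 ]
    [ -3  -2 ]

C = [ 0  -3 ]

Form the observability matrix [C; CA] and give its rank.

CA = [[9, 6]]
Observability matrix O = [C; CA] = [[0, -3], [9, 6]]
det(O) = 0·6 - (-3)·9 = 0 - (-27) = 27 ≠ 0, so rank(O) = 2.
rank(O) = 2 = n, so the pair (A, C) is completely observable.

2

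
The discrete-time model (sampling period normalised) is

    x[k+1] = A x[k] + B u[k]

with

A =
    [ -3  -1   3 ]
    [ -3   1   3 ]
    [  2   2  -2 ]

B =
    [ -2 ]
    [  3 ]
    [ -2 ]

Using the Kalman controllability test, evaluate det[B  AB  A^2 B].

1080

AB = [[-3], [3], [6]]
A^2B = [[24], [30], [-12]]
Controllability matrix C = [B  AB  A^2B] = [[-2, -3, 24], [3, 3, 30], [-2, 6, -12]]
Expanding along the first row, det(C) = (-2)·(3·(-12) - 30·6) - (-3)·(3·(-12) - 30·(-2)) + 24·(3·6 - 3·(-2)) = (-2)·(-216) - (-3)·24 + 24·24 = 1080
Since det(C) ≠ 0, rank(C) = 3 and the system is completely controllable.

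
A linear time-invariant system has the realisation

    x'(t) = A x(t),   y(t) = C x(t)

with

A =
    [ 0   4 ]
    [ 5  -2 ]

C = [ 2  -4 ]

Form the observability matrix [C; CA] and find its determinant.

CA = [[-20, 16]]
Observability matrix O = [C; CA] = [[2, -4], [-20, 16]]
det(O) = 2·16 - (-4)·(-20) = 32 - 80 = -48
Since det(O) ≠ 0, rank(O) = 2 and the system is completely observable.

-48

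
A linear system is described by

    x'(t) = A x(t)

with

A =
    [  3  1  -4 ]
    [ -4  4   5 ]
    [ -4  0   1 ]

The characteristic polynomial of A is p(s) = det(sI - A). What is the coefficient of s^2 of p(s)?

Expand det(sI - A) for the 3×3 matrix.
p(s) = s^3 - 8s^2 + 7s + 68.
(Check: constant term = det(-A) = (-1)^3 det A = 68; coefficient of s^2 = -tr A = -8.)
The coefficient of s^2 is -8.

-8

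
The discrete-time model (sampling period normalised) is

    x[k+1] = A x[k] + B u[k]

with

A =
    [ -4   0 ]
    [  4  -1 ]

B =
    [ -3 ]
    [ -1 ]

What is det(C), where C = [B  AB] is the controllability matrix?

AB = [[12], [-11]]
Controllability matrix C = [B  AB] = [[-3, 12], [-1, -11]]
det(C) = (-3)·(-11) - 12·(-1) = 33 - (-12) = 45
Since det(C) ≠ 0, rank(C) = 2 and the system is completely controllable.

45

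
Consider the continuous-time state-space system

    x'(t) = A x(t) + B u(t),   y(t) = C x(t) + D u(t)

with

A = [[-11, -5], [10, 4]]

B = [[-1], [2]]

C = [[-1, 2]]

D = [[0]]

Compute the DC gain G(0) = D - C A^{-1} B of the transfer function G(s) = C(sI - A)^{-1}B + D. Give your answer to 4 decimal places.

5.0000

G(0) = C(-A)^{-1}B + D = -C A^{-1} B + D.
det A = 6, so A^{-1} = (1/6)·adj(A) = [[2/3, 5/6], [-5/3, -11/6]]
A^{-1} B = [1, -2]^T
C A^{-1} B = -5
G(0) = D - C A^{-1} B = 0 - (-5) = 5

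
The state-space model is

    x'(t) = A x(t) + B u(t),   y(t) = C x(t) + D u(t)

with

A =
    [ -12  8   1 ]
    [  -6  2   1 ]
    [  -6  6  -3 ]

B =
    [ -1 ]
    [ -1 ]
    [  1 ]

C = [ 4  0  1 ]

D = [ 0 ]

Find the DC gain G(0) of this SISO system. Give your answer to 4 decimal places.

G(0) = C(-A)^{-1}B + D = -C A^{-1} B + D.
det A = -72, so A^{-1} = (1/-72)·adj(A) = [[1/6, -5/12, -1/12], [1/3, -7/12, -1/12], [1/3, -1/3, -1/3]]
A^{-1} B = [1/6, 1/6, -1/3]^T
C A^{-1} B = 1/3
G(0) = D - C A^{-1} B = 0 - (1/3) = -1/3 ≈ -0.3333

-0.3333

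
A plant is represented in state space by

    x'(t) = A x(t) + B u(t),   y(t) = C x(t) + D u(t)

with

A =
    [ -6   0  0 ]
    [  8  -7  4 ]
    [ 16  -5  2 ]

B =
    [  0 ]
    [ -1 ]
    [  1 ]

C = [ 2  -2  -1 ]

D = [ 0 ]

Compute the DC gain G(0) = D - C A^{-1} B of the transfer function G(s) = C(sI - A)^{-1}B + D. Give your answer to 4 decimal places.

G(0) = C(-A)^{-1}B + D = -C A^{-1} B + D.
det A = -36, so A^{-1} = (1/-36)·adj(A) = [[-1/6, 0, 0], [-4/3, 1/3, -2/3], [-2, 5/6, -7/6]]
A^{-1} B = [0, -1, -2]^T
C A^{-1} B = 4
G(0) = D - C A^{-1} B = 0 - (4) = -4

-4.0000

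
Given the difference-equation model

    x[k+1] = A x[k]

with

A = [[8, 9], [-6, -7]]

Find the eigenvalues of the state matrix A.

det(zI - A) = z^2 - (tr A)z + det A, with tr A = 8 + (-7) = 1 and det A = 8·(-7) - 9·(-6) = -56 - (-54) = -2.
So p(z) = det(zI - A) = z^2 - z - 2.
Factor z^2 - z - 2: two numbers with sum 1 and product -2 are 2 and -1, so z^2 - z - 2 = (z - 2)(z + 1).
Hence p(z) = (z - 2) (z + 1), with roots -1, 2.

-1, 2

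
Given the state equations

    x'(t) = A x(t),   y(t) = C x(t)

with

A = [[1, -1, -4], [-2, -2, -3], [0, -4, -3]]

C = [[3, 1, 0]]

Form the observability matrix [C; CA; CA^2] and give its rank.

3

CA = [[1, -5, -15]]
CA^2 = [[11, 69, 56]]
Observability matrix O = [C; CA; CA^2] = [[3, 1, 0], [1, -5, -15], [11, 69, 56]]
det(O) = 3·((-5)·56 - (-15)·69) - 1·(1·56 - (-15)·11) + 0·(1·69 - (-5)·11) = 3·755 - 1·221 + 0·124 = 2044 ≠ 0, so rank(O) = 3.
rank(O) = 3 = n, so the pair (A, C) is completely observable.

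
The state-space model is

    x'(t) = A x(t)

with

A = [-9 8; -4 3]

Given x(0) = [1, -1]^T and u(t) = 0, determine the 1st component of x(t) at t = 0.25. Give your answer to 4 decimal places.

det(sI - A) = s^2 - (tr A)s + det A, with tr A = (-9) + 3 = -6 and det A = (-9)·3 - 8·(-4) = -27 - (-32) = 5.
So p(s) = det(sI - A) = s^2 + 6s + 5.
Factor s^2 + 6s + 5: two numbers with sum -6 and product 5 are -1 and -5, so s^2 + 6s + 5 = (s + 1)(s + 5).
Hence p(s) = (s + 1) (s + 5), with roots -5, -1.
The eigenvalues -5, -1 are distinct and real, so A is diagonalisable and x(t) = e^{At} x(0) = V diag(e^{λ_i t}) V^{-1} x(0), where the columns of V are the eigenvectors.
λ = -5: A - (-5)I = [[-4, 8], [-4, 8]]. Row 1 gives (-4)·v1 + 8·v2 = 0, so take v_1 = [2, 1]^T.
λ = -1: A - (-1)I = [[-8, 8], [-4, 4]]. Row 1 gives (-8)·v1 + 8·v2 = 0, so take v_2 = [1, 1]^T.
V = [v_1 v_2] = [[2, 1], [1, 1]] has det V = 1, so V^{-1} = adj(V)/det V = [[1, -1], [-1, 2]].
Modal coordinates z(0) = V^{-1} x(0): 1·1 + (-1)·(-1) = 2; (-1)·1 + 2·(-1) = -3; so z(0) = [2, -3]^T.
x_1(t) = Σ_i (v_i)_1 · z_i(0) · e^{λ_i t} (row 1 of V times the modal terms).
x_1(0.25) = 2·2·e^{-5·0.25} + 1·(-3)·e^{-1·0.25} = 4·0.286505 + (-3)·0.778801 = -1.1904.

-1.1904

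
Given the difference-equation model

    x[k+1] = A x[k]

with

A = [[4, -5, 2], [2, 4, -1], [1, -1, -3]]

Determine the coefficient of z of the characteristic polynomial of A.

-1

Expand det(zI - A) for the 3×3 matrix.
p(z) = z^3 - 5z^2 - z + 89.
(Check: constant term = det(-A) = (-1)^3 det A = 89; coefficient of z^2 = -tr A = -5.)
The coefficient of z is -1.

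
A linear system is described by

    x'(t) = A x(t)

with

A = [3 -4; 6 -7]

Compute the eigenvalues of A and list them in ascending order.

-3, -1

det(sI - A) = s^2 - (tr A)s + det A, with tr A = 3 + (-7) = -4 and det A = 3·(-7) - (-4)·6 = -21 - (-24) = 3.
So p(s) = det(sI - A) = s^2 + 4s + 3.
Factor s^2 + 4s + 3: two numbers with sum -4 and product 3 are -1 and -3, so s^2 + 4s + 3 = (s + 1)(s + 3).
Hence p(s) = (s + 1) (s + 3), with roots -3, -1.
All eigenvalues have negative real part, so the system is asymptotically stable.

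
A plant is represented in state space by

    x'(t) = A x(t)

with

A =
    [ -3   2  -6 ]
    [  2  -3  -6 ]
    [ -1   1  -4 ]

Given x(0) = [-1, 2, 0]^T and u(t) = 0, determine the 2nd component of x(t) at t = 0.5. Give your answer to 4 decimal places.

-0.0408

det(sI - A) = s^3 - (tr A)s^2 + (M11 + M22 + M33)s - det A, where Mii is the 2×2 principal minor of A obtained by deleting row i and column i.
tr A = (-3) + (-3) + (-4) = -10; M11 = (-3)·(-4) - (-6)·1 = 12 - (-6) = 18; M22 = (-3)·(-4) - (-6)·(-1) = 12 - 6 = 6; M33 = (-3)·(-3) - 2·2 = 9 - 4 = 5; sum of minors = 29.
det A = (-3)·((-3)·(-4) - (-6)·1) - 2·(2·(-4) - (-6)·(-1)) + (-6)·(2·1 - (-3)·(-1)) = (-3)·18 - 2·(-14) + (-6)·(-1) = -20.
So p(s) = det(sI - A) = s^3 + 10s^2 + 29s + 20.
Rational-root test: any integer root divides 20. Testing small divisors, s = -1 works: p(-1) = -1 + 10 + (-29) + 20 = 0, so (s + 1) is a factor.
Dividing, p(s) = (s + 1)(s^2 + 9s + 20).
Factor s^2 + 9s + 20: two numbers with sum -9 and product 20 are -4 and -5, so s^2 + 9s + 20 = (s + 4)(s + 5).
Hence p(s) = (s + 1) (s + 4) (s + 5), with roots -5, -4, -1.
The eigenvalues -5, -4, -1 are distinct and real, so A is diagonalisable and x(t) = e^{At} x(0) = V diag(e^{λ_i t}) V^{-1} x(0), where the columns of V are the eigenvectors.
λ = -5: A - (-5)I = [[2, 2, -6], [2, 2, -6], [-1, 1, 1]]. v must be orthogonal to every row; (row 1) × (row 3) = [8, 4, 4], so take v_1 = [2, 1, 1]^T.
λ = -4: A - (-4)I = [[1, 2, -6], [2, 1, -6], [-1, 1, 0]]. v must be orthogonal to every row; (row 1) × (row 2) = [-6, -6, -3], so take v_2 = [2, 2, 1]^T.
λ = -1: A - (-1)I = [[-2, 2, -6], [2, -2, -6], [-1, 1, -3]]. v must be orthogonal to every row; (row 1) × (row 2) = [-24, -24, 0], so take v_3 = [1, 1, 0]^T.
V = [v_1 v_2 v_3] = [[2, 2, 1], [1, 2, 1], [1, 1, 0]] has det V = -1, so V^{-1} = adj(V)/det V = [[1, -1, 0], [-1, 1, 1], [1, 0, -2]].
Modal coordinates z(0) = V^{-1} x(0): 1·(-1) + (-1)·2 + 0·0 = -3; (-1)·(-1) + 1·2 + 1·0 = 3; 1·(-1) + 0·2 + (-2)·0 = -1; so z(0) = [-3, 3, -1]^T.
x_2(t) = Σ_i (v_i)_2 · z_i(0) · e^{λ_i t} (row 2 of V times the modal terms).
x_2(0.5) = 1·(-3)·e^{-5·0.5} + 2·3·e^{-4·0.5} + 1·(-1)·e^{-1·0.5} = (-3)·0.082085 + 6·0.135335 + (-1)·0.606531 = -0.0408.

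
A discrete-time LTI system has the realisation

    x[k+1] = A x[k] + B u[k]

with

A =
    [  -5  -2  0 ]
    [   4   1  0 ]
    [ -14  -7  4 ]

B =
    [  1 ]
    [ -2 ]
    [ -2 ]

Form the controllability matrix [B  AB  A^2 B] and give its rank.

AB = [[-1], [2], [-8]]
A^2B = [[1], [-2], [-32]]
Controllability matrix C = [B  AB  A^2B] = [[1, -1, 1], [-2, 2, -2], [-2, -8, -32]]
The rows r1, r2, r3 of C are linearly dependent: 2·r1 + r2 = 0 (check each entry), so rank(C) ≤ 2.
The 2×2 minor from rows 1, 3, columns 1, 2 is 1·(-8) - (-1)·(-2) = -8 - 2 = -10 ≠ 0, so rank(C) = 2.
rank(C) = 2 < n = 3, so the pair (A, B) is not completely controllable.

2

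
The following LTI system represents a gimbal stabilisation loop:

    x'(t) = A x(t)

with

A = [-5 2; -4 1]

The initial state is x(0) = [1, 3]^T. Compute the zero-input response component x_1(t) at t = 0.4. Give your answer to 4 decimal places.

det(sI - A) = s^2 - (tr A)s + det A, with tr A = (-5) + 1 = -4 and det A = (-5)·1 - 2·(-4) = -5 - (-8) = 3.
So p(s) = det(sI - A) = s^2 + 4s + 3.
Factor s^2 + 4s + 3: two numbers with sum -4 and product 3 are -1 and -3, so s^2 + 4s + 3 = (s + 1)(s + 3).
Hence p(s) = (s + 1) (s + 3), with roots -3, -1.
The eigenvalues -3, -1 are distinct and real, so A is diagonalisable and x(t) = e^{At} x(0) = V diag(e^{λ_i t}) V^{-1} x(0), where the columns of V are the eigenvectors.
λ = -3: A - (-3)I = [[-2, 2], [-4, 4]]. Row 1 gives (-2)·v1 + 2·v2 = 0, so take v_1 = [1, 1]^T.
λ = -1: A - (-1)I = [[-4, 2], [-4, 2]]. Row 1 gives (-4)·v1 + 2·v2 = 0, so take v_2 = [-1, -2]^T.
V = [v_1 v_2] = [[1, -1], [1, -2]] has det V = -1, so V^{-1} = adj(V)/det V = [[2, -1], [1, -1]].
Modal coordinates z(0) = V^{-1} x(0): 2·1 + (-1)·3 = -1; 1·1 + (-1)·3 = -2; so z(0) = [-1, -2]^T.
x_1(t) = Σ_i (v_i)_1 · z_i(0) · e^{λ_i t} (row 1 of V times the modal terms).
x_1(0.4) = 1·(-1)·e^{-3·0.4} + (-1)·(-2)·e^{-1·0.4} = (-1)·0.301194 + 2·0.670320 = 1.0394.

1.0394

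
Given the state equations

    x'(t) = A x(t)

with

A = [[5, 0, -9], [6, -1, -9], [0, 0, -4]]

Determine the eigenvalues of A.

-4, -1, 5

det(sI - A) = s^3 - (tr A)s^2 + (M11 + M22 + M33)s - det A, where Mii is the 2×2 principal minor of A obtained by deleting row i and column i.
tr A = 5 + (-1) + (-4) = 0; M11 = (-1)·(-4) - (-9)·0 = 4 - 0 = 4; M22 = 5·(-4) - (-9)·0 = -20 - 0 = -20; M33 = 5·(-1) - 0·6 = -5 - 0 = -5; sum of minors = -21.
det A = 5·((-1)·(-4) - (-9)·0) - 0·(6·(-4) - (-9)·0) + (-9)·(6·0 - (-1)·0) = 5·4 - 0·(-24) + (-9)·0 = 20.
So p(s) = det(sI - A) = s^3 - 21s - 20.
Rational-root test: any integer root divides -20. Testing small divisors, s = -1 works: p(-1) = -1 + 0 + 21 + (-20) = 0, so (s + 1) is a factor.
Dividing, p(s) = (s + 1)(s^2 - s - 20).
Factor s^2 - s - 20: two numbers with sum 1 and product -20 are 5 and -4, so s^2 - s - 20 = (s - 5)(s + 4).
Hence p(s) = (s - 5) (s + 1) (s + 4), with roots -4, -1, 5.
At least one eigenvalue has non-negative real part, so the system is not asymptotically stable.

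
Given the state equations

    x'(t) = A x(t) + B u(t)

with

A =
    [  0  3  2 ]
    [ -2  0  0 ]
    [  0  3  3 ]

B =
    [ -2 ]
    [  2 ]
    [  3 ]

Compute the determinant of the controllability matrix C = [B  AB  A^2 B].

AB = [[12], [4], [15]]
A^2B = [[42], [-24], [57]]
Controllability matrix C = [B  AB  A^2B] = [[-2, 12, 42], [2, 4, -24], [3, 15, 57]]
Expanding along the first row, det(C) = (-2)·(4·57 - (-24)·15) - 12·(2·57 - (-24)·3) + 42·(2·15 - 4·3) = (-2)·588 - 12·186 + 42·18 = -2652
Since det(C) ≠ 0, rank(C) = 3 and the system is completely controllable.

-2652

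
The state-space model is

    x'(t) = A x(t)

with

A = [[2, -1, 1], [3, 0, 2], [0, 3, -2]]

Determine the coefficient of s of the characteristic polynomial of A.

-7

Expand det(sI - A) for the 3×3 matrix.
p(s) = s^3 - 7s + 9.
(Check: constant term = det(-A) = (-1)^3 det A = 9; coefficient of s^2 = -tr A = 0.)
The coefficient of s is -7.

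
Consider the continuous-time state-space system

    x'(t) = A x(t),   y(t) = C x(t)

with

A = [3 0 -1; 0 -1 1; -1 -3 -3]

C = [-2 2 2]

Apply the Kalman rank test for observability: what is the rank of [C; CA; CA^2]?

CA = [[-8, -8, -2]]
CA^2 = [[-22, 14, 6]]
Observability matrix O = [C; CA; CA^2] = [[-2, 2, 2], [-8, -8, -2], [-22, 14, 6]]
det(O) = (-2)·((-8)·6 - (-2)·14) - 2·((-8)·6 - (-2)·(-22)) + 2·((-8)·14 - (-8)·(-22)) = (-2)·(-20) - 2·(-92) + 2·(-288) = -352 ≠ 0, so rank(O) = 3.
rank(O) = 3 = n, so the pair (A, C) is completely observable.

3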